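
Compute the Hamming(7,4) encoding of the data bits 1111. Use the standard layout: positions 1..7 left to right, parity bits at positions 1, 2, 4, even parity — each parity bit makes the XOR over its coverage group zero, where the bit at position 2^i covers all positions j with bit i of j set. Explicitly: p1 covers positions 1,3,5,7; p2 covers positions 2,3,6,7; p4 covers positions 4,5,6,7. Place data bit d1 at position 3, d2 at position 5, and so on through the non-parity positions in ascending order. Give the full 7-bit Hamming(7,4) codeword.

1111111

Place data bits at non-power-of-two positions: b3=1, b5=1, b6=1, b7=1.
p1 = XOR of data positions {3,5,7} = 1⊕1⊕1 = 1
p2 = XOR of data positions {3,6,7} = 1⊕1⊕1 = 1
p4 = XOR of data positions {5,6,7} = 1⊕1⊕1 = 1
Codeword b1..b7 = 1111111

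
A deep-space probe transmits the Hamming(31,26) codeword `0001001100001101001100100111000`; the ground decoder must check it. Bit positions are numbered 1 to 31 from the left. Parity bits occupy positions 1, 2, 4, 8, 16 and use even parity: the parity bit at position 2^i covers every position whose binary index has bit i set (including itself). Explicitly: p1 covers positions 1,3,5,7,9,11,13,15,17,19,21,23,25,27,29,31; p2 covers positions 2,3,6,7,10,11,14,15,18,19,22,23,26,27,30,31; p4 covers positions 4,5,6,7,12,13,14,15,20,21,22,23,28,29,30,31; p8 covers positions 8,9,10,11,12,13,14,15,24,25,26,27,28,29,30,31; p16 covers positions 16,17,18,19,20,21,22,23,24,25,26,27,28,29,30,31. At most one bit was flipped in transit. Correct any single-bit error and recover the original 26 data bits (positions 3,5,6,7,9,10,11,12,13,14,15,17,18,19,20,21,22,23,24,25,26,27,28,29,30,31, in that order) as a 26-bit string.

s1: b1⊕b3⊕b5⊕b7⊕b9⊕b11⊕b13⊕b15⊕b17⊕b19⊕b21⊕b23⊕b25⊕b27⊕b29⊕b31 = 0⊕0⊕0⊕1⊕0⊕0⊕1⊕0⊕0⊕1⊕0⊕1⊕0⊕1⊕0⊕0 = 1
s2: b2⊕b3⊕b6⊕b7⊕b10⊕b11⊕b14⊕b15⊕b18⊕b19⊕b22⊕b23⊕b26⊕b27⊕b30⊕b31 = 0⊕0⊕0⊕1⊕0⊕0⊕1⊕0⊕0⊕1⊕0⊕1⊕1⊕1⊕0⊕0 = 0
s4: b4⊕b5⊕b6⊕b7⊕b12⊕b13⊕b14⊕b15⊕b20⊕b21⊕b22⊕b23⊕b28⊕b29⊕b30⊕b31 = 1⊕0⊕0⊕1⊕0⊕1⊕1⊕0⊕1⊕0⊕0⊕1⊕1⊕0⊕0⊕0 = 1
s8: b8⊕b9⊕b10⊕b11⊕b12⊕b13⊕b14⊕b15⊕b24⊕b25⊕b26⊕b27⊕b28⊕b29⊕b30⊕b31 = 1⊕0⊕0⊕0⊕0⊕1⊕1⊕0⊕0⊕0⊕1⊕1⊕1⊕0⊕0⊕0 = 0
s16: b16⊕b17⊕b18⊕b19⊕b20⊕b21⊕b22⊕b23⊕b24⊕b25⊕b26⊕b27⊕b28⊕b29⊕b30⊕b31 = 1⊕0⊕0⊕1⊕1⊕0⊕0⊕1⊕0⊕0⊕1⊕1⊕1⊕0⊕0⊕0 = 1
Syndrome (s16...s1) = 10101 → position 21.
Flip bit 21: corrected codeword = 0001001100001101001110100111000
Data bits at positions 3,5,6,7,9,10,11,12,13,14,15,17,18,19,20,21,22,23,24,25,26,27,28,29,30,31: 00010000110001110100111000

00010000110001110100111000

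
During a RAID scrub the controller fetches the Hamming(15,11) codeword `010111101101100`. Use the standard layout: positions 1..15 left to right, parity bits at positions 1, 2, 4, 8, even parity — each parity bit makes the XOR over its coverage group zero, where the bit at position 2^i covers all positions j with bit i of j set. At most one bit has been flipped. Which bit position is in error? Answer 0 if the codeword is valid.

s1: b1⊕b3⊕b5⊕b7⊕b9⊕b11⊕b13⊕b15 = 0⊕0⊕1⊕1⊕1⊕0⊕1⊕0 = 0
s2: b2⊕b3⊕b6⊕b7⊕b10⊕b11⊕b14⊕b15 = 1⊕0⊕1⊕1⊕1⊕0⊕0⊕0 = 0
s4: b4⊕b5⊕b6⊕b7⊕b12⊕b13⊕b14⊕b15 = 1⊕1⊕1⊕1⊕1⊕1⊕0⊕0 = 0
s8: b8⊕b9⊕b10⊕b11⊕b12⊕b13⊕b14⊕b15 = 0⊕1⊕1⊕0⊕1⊕1⊕0⊕0 = 0
Syndrome (s8...s1) = 0000 → position 0 (no error).

0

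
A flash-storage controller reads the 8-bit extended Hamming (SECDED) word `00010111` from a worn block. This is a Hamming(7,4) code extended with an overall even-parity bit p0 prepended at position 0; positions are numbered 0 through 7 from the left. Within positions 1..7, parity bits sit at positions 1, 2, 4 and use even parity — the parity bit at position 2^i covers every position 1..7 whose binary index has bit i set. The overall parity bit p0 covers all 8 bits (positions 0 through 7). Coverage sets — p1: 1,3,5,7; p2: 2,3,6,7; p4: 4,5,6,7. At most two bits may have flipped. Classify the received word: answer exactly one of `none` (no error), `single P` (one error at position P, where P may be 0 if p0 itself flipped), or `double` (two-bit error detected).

double

s1: b1⊕b3⊕b5⊕b7 = 0⊕1⊕1⊕1 = 1
s2: b2⊕b3⊕b6⊕b7 = 0⊕1⊕1⊕1 = 1
s4: b4⊕b5⊕b6⊕b7 = 0⊕1⊕1⊕1 = 1
Syndrome (s4...s1) = 111 → position 7.
Overall parity (XOR of all 8 bits, including p0): 0⊕0⊕0⊕1⊕0⊕1⊕1⊕1 = 0
Overall=0, syndrome position=7 → double-bit error detected (uncorrectable).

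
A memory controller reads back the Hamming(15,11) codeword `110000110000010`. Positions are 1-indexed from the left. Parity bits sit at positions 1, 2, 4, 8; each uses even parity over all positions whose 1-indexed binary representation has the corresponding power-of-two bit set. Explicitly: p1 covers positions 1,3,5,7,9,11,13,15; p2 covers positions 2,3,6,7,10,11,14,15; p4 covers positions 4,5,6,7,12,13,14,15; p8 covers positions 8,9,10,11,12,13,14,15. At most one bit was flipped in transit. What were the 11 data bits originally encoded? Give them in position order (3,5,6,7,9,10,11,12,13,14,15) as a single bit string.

s1: b1⊕b3⊕b5⊕b7⊕b9⊕b11⊕b13⊕b15 = 1⊕0⊕0⊕1⊕0⊕0⊕0⊕0 = 0
s2: b2⊕b3⊕b6⊕b7⊕b10⊕b11⊕b14⊕b15 = 1⊕0⊕0⊕1⊕0⊕0⊕1⊕0 = 1
s4: b4⊕b5⊕b6⊕b7⊕b12⊕b13⊕b14⊕b15 = 0⊕0⊕0⊕1⊕0⊕0⊕1⊕0 = 0
s8: b8⊕b9⊕b10⊕b11⊕b12⊕b13⊕b14⊕b15 = 1⊕0⊕0⊕0⊕0⊕0⊕1⊕0 = 0
Syndrome (s8...s1) = 0010 → position 2.
Flip bit 2: corrected codeword = 100000110000010
Data bits at positions 3,5,6,7,9,10,11,12,13,14,15: 00010000010

00010000010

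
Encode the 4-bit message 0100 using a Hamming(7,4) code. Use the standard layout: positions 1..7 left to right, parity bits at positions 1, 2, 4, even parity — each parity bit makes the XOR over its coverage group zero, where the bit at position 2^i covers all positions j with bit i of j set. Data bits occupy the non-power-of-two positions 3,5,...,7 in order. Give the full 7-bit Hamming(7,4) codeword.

Place data bits at non-power-of-two positions: b3=0, b5=1, b6=0, b7=0.
p1 = XOR of data positions {3,5,7} = 0⊕1⊕0 = 1
p2 = XOR of data positions {3,6,7} = 0⊕0⊕0 = 0
p4 = XOR of data positions {5,6,7} = 1⊕0⊕0 = 1
Codeword b1..b7 = 1001100

1001100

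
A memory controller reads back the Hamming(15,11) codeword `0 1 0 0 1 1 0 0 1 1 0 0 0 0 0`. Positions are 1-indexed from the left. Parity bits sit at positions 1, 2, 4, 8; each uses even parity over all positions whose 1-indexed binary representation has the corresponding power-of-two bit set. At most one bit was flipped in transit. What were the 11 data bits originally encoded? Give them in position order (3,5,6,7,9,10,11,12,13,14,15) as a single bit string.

01101100000

s1: b1⊕b3⊕b5⊕b7⊕b9⊕b11⊕b13⊕b15 = 0⊕0⊕1⊕0⊕1⊕0⊕0⊕0 = 0
s2: b2⊕b3⊕b6⊕b7⊕b10⊕b11⊕b14⊕b15 = 1⊕0⊕1⊕0⊕1⊕0⊕0⊕0 = 1
s4: b4⊕b5⊕b6⊕b7⊕b12⊕b13⊕b14⊕b15 = 0⊕1⊕1⊕0⊕0⊕0⊕0⊕0 = 0
s8: b8⊕b9⊕b10⊕b11⊕b12⊕b13⊕b14⊕b15 = 0⊕1⊕1⊕0⊕0⊕0⊕0⊕0 = 0
Syndrome (s8...s1) = 0010 → position 2.
Flip bit 2: corrected codeword = 000011001100000
Data bits at positions 3,5,6,7,9,10,11,12,13,14,15: 01101100000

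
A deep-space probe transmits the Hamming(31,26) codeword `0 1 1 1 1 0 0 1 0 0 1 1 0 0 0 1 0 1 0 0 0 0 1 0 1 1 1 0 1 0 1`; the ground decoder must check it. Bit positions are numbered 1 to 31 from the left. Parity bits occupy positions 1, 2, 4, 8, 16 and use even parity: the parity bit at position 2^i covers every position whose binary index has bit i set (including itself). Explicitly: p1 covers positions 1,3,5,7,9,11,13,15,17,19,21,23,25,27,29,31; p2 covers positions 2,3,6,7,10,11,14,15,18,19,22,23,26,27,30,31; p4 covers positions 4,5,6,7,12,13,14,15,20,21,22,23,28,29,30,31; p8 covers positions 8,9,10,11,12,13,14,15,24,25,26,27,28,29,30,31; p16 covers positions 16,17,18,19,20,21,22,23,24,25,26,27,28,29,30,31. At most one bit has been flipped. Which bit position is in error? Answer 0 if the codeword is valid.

0

s1: b1⊕b3⊕b5⊕b7⊕b9⊕b11⊕b13⊕b15⊕b17⊕b19⊕b21⊕b23⊕b25⊕b27⊕b29⊕b31 = 0⊕1⊕1⊕0⊕0⊕1⊕0⊕0⊕0⊕0⊕0⊕1⊕1⊕1⊕1⊕1 = 0
s2: b2⊕b3⊕b6⊕b7⊕b10⊕b11⊕b14⊕b15⊕b18⊕b19⊕b22⊕b23⊕b26⊕b27⊕b30⊕b31 = 1⊕1⊕0⊕0⊕0⊕1⊕0⊕0⊕1⊕0⊕0⊕1⊕1⊕1⊕0⊕1 = 0
s4: b4⊕b5⊕b6⊕b7⊕b12⊕b13⊕b14⊕b15⊕b20⊕b21⊕b22⊕b23⊕b28⊕b29⊕b30⊕b31 = 1⊕1⊕0⊕0⊕1⊕0⊕0⊕0⊕0⊕0⊕0⊕1⊕0⊕1⊕0⊕1 = 0
s8: b8⊕b9⊕b10⊕b11⊕b12⊕b13⊕b14⊕b15⊕b24⊕b25⊕b26⊕b27⊕b28⊕b29⊕b30⊕b31 = 1⊕0⊕0⊕1⊕1⊕0⊕0⊕0⊕0⊕1⊕1⊕1⊕0⊕1⊕0⊕1 = 0
s16: b16⊕b17⊕b18⊕b19⊕b20⊕b21⊕b22⊕b23⊕b24⊕b25⊕b26⊕b27⊕b28⊕b29⊕b30⊕b31 = 1⊕0⊕1⊕0⊕0⊕0⊕0⊕1⊕0⊕1⊕1⊕1⊕0⊕1⊕0⊕1 = 0
Syndrome (s16...s1) = 00000 → position 0 (no error).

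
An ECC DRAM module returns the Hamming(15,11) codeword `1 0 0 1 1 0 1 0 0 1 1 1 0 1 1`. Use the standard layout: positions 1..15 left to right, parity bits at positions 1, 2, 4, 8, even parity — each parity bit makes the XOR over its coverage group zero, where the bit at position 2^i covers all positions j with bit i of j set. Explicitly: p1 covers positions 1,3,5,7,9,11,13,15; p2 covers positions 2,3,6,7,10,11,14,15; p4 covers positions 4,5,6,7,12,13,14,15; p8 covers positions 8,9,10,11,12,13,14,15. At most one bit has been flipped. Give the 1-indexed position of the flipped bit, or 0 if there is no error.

11

s1: b1⊕b3⊕b5⊕b7⊕b9⊕b11⊕b13⊕b15 = 1⊕0⊕1⊕1⊕0⊕1⊕0⊕1 = 1
s2: b2⊕b3⊕b6⊕b7⊕b10⊕b11⊕b14⊕b15 = 0⊕0⊕0⊕1⊕1⊕1⊕1⊕1 = 1
s4: b4⊕b5⊕b6⊕b7⊕b12⊕b13⊕b14⊕b15 = 1⊕1⊕0⊕1⊕1⊕0⊕1⊕1 = 0
s8: b8⊕b9⊕b10⊕b11⊕b12⊕b13⊕b14⊕b15 = 0⊕0⊕1⊕1⊕1⊕0⊕1⊕1 = 1
Syndrome (s8...s1) = 1011 → position 11.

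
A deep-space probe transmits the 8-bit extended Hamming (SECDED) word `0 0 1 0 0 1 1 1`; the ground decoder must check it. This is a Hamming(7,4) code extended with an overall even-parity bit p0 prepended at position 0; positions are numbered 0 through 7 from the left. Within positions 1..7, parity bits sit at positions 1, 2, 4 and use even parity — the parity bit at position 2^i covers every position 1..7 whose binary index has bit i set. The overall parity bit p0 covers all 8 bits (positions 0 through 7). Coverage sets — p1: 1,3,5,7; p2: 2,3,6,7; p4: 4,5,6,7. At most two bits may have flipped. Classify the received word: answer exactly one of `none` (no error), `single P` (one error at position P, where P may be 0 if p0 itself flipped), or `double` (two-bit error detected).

s1: b1⊕b3⊕b5⊕b7 = 0⊕0⊕1⊕1 = 0
s2: b2⊕b3⊕b6⊕b7 = 1⊕0⊕1⊕1 = 1
s4: b4⊕b5⊕b6⊕b7 = 0⊕1⊕1⊕1 = 1
Syndrome (s4...s1) = 110 → position 6.
Overall parity (XOR of all 8 bits, including p0): 0⊕0⊕1⊕0⊕0⊕1⊕1⊕1 = 0
Overall=0, syndrome position=6 → double-bit error detected (uncorrectable).

double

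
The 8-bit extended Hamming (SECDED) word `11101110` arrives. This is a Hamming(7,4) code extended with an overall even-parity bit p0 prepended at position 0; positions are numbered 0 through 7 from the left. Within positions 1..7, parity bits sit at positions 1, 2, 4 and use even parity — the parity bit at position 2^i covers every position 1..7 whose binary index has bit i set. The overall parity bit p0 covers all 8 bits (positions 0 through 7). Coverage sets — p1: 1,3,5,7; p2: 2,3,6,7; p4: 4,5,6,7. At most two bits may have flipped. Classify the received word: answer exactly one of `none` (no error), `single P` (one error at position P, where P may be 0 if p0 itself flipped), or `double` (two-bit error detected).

double

s1: b1⊕b3⊕b5⊕b7 = 1⊕0⊕1⊕0 = 0
s2: b2⊕b3⊕b6⊕b7 = 1⊕0⊕1⊕0 = 0
s4: b4⊕b5⊕b6⊕b7 = 1⊕1⊕1⊕0 = 1
Syndrome (s4...s1) = 100 → position 4.
Overall parity (XOR of all 8 bits, including p0): 1⊕1⊕1⊕0⊕1⊕1⊕1⊕0 = 0
Overall=0, syndrome position=4 → double-bit error detected (uncorrectable).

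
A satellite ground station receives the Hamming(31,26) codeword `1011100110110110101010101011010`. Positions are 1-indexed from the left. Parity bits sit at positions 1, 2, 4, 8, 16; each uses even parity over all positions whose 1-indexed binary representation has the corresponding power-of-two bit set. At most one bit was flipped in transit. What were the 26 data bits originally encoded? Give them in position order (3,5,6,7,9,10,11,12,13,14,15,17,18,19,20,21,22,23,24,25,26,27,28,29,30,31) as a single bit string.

s1: b1⊕b3⊕b5⊕b7⊕b9⊕b11⊕b13⊕b15⊕b17⊕b19⊕b21⊕b23⊕b25⊕b27⊕b29⊕b31 = 1⊕1⊕1⊕0⊕1⊕1⊕0⊕1⊕1⊕1⊕1⊕1⊕1⊕1⊕0⊕0 = 0
s2: b2⊕b3⊕b6⊕b7⊕b10⊕b11⊕b14⊕b15⊕b18⊕b19⊕b22⊕b23⊕b26⊕b27⊕b30⊕b31 = 0⊕1⊕0⊕0⊕0⊕1⊕1⊕1⊕0⊕1⊕0⊕1⊕0⊕1⊕1⊕0 = 0
s4: b4⊕b5⊕b6⊕b7⊕b12⊕b13⊕b14⊕b15⊕b20⊕b21⊕b22⊕b23⊕b28⊕b29⊕b30⊕b31 = 1⊕1⊕0⊕0⊕1⊕0⊕1⊕1⊕0⊕1⊕0⊕1⊕1⊕0⊕1⊕0 = 1
s8: b8⊕b9⊕b10⊕b11⊕b12⊕b13⊕b14⊕b15⊕b24⊕b25⊕b26⊕b27⊕b28⊕b29⊕b30⊕b31 = 1⊕1⊕0⊕1⊕1⊕0⊕1⊕1⊕0⊕1⊕0⊕1⊕1⊕0⊕1⊕0 = 0
s16: b16⊕b17⊕b18⊕b19⊕b20⊕b21⊕b22⊕b23⊕b24⊕b25⊕b26⊕b27⊕b28⊕b29⊕b30⊕b31 = 0⊕1⊕0⊕1⊕0⊕1⊕0⊕1⊕0⊕1⊕0⊕1⊕1⊕0⊕1⊕0 = 0
Syndrome (s16...s1) = 00100 → position 4.
Flip bit 4: corrected codeword = 1010100110110110101010101011010
Data bits at positions 3,5,6,7,9,10,11,12,13,14,15,17,18,19,20,21,22,23,24,25,26,27,28,29,30,31: 11001011011101010101011010

11001011011101010101011010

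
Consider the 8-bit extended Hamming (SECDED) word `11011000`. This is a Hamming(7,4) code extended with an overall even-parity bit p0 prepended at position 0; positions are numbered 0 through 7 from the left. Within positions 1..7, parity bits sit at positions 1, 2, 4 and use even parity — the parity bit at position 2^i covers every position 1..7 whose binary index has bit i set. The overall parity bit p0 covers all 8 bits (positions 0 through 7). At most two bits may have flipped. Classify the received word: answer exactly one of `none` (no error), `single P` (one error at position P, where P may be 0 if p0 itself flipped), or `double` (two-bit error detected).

double

s1: b1⊕b3⊕b5⊕b7 = 1⊕1⊕0⊕0 = 0
s2: b2⊕b3⊕b6⊕b7 = 0⊕1⊕0⊕0 = 1
s4: b4⊕b5⊕b6⊕b7 = 1⊕0⊕0⊕0 = 1
Syndrome (s4...s1) = 110 → position 6.
Overall parity (XOR of all 8 bits, including p0): 1⊕1⊕0⊕1⊕1⊕0⊕0⊕0 = 0
Overall=0, syndrome position=6 → double-bit error detected (uncorrectable).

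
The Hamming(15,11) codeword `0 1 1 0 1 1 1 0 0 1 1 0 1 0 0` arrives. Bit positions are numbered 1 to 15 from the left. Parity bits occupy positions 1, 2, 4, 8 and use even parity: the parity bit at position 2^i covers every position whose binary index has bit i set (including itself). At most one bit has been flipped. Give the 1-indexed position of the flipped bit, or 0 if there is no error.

9

s1: b1⊕b3⊕b5⊕b7⊕b9⊕b11⊕b13⊕b15 = 0⊕1⊕1⊕1⊕0⊕1⊕1⊕0 = 1
s2: b2⊕b3⊕b6⊕b7⊕b10⊕b11⊕b14⊕b15 = 1⊕1⊕1⊕1⊕1⊕1⊕0⊕0 = 0
s4: b4⊕b5⊕b6⊕b7⊕b12⊕b13⊕b14⊕b15 = 0⊕1⊕1⊕1⊕0⊕1⊕0⊕0 = 0
s8: b8⊕b9⊕b10⊕b11⊕b12⊕b13⊕b14⊕b15 = 0⊕0⊕1⊕1⊕0⊕1⊕0⊕0 = 1
Syndrome (s8...s1) = 1001 → position 9.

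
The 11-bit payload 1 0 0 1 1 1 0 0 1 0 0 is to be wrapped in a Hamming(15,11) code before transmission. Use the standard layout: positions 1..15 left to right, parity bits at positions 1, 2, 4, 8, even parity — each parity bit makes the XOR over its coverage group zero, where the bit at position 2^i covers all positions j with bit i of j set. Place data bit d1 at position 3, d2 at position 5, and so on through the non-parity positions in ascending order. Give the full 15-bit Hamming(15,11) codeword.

011000111100100

Place data bits at non-power-of-two positions: b3=1, b5=0, b6=0, b7=1, b9=1, b10=1, b11=0, b12=0, b13=1, b14=0, b15=0.
p1 = XOR of data positions {3,5,7,9,11,13,15} = 1⊕0⊕1⊕1⊕0⊕1⊕0 = 0
p2 = XOR of data positions {3,6,7,10,11,14,15} = 1⊕0⊕1⊕1⊕0⊕0⊕0 = 1
p4 = XOR of data positions {5,6,7,12,13,14,15} = 0⊕0⊕1⊕0⊕1⊕0⊕0 = 0
p8 = XOR of data positions {9,10,11,12,13,14,15} = 1⊕1⊕0⊕0⊕1⊕0⊕0 = 1
Codeword b1..b15 = 011000111100100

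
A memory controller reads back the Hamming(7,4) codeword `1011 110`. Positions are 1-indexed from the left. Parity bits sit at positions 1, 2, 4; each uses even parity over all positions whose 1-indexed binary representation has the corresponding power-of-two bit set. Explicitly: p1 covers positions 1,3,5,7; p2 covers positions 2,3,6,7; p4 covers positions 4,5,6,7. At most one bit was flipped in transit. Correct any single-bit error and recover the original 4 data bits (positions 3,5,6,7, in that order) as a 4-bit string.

s1: b1⊕b3⊕b5⊕b7 = 1⊕1⊕1⊕0 = 1
s2: b2⊕b3⊕b6⊕b7 = 0⊕1⊕1⊕0 = 0
s4: b4⊕b5⊕b6⊕b7 = 1⊕1⊕1⊕0 = 1
Syndrome (s4...s1) = 101 → position 5.
Flip bit 5: corrected codeword = 1011010
Data bits at positions 3,5,6,7: 1010

1010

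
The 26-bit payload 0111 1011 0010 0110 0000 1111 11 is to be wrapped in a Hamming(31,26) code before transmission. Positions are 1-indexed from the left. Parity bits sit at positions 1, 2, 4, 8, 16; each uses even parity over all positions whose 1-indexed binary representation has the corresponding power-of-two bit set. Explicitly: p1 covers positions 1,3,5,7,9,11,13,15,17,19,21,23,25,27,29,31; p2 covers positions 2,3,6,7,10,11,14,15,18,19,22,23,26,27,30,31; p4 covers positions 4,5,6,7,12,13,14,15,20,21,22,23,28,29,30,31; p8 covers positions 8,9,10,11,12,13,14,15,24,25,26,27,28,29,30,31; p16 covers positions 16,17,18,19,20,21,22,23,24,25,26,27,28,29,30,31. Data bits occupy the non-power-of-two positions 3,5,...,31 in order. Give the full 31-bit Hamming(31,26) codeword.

Place data bits at non-power-of-two positions: b3=0, b5=1, b6=1, b7=1, b9=1, b10=0, b11=1, b12=1, b13=0, b14=0, b15=1, b17=0, b18=0, b19=1, b20=1, b21=0, b22=0, b23=0, b24=0, b25=0, b26=1, b27=1, b28=1, b29=1, b30=1, b31=1.
p1 = XOR of data positions {3,5,7,9,11,13,15,17,19,21,23,25,27,29,31} = 0⊕1⊕1⊕1⊕1⊕0⊕1⊕0⊕1⊕0⊕0⊕0⊕1⊕1⊕1 = 1
p2 = XOR of data positions {3,6,7,10,11,14,15,18,19,22,23,26,27,30,31} = 0⊕1⊕1⊕0⊕1⊕0⊕1⊕0⊕1⊕0⊕0⊕1⊕1⊕1⊕1 = 1
p4 = XOR of data positions {5,6,7,12,13,14,15,20,21,22,23,28,29,30,31} = 1⊕1⊕1⊕1⊕0⊕0⊕1⊕1⊕0⊕0⊕0⊕1⊕1⊕1⊕1 = 0
p8 = XOR of data positions {9,10,11,12,13,14,15,24,25,26,27,28,29,30,31} = 1⊕0⊕1⊕1⊕0⊕0⊕1⊕0⊕0⊕1⊕1⊕1⊕1⊕1⊕1 = 0
p16 = XOR of data positions {17,18,19,20,21,22,23,24,25,26,27,28,29,30,31} = 0⊕0⊕1⊕1⊕0⊕0⊕0⊕0⊕0⊕1⊕1⊕1⊕1⊕1⊕1 = 0
Codeword b1..b31 = 1100111010110010001100000111111

1100111010110010001100000111111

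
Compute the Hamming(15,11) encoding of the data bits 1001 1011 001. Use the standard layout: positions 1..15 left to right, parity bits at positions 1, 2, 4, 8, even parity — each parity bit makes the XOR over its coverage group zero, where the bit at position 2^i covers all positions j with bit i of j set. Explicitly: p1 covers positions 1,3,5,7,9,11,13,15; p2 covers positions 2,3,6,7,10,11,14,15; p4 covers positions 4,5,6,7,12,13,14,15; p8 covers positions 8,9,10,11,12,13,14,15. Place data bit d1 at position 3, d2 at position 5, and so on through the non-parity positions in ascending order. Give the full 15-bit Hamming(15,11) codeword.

101100101011001

Place data bits at non-power-of-two positions: b3=1, b5=0, b6=0, b7=1, b9=1, b10=0, b11=1, b12=1, b13=0, b14=0, b15=1.
p1 = XOR of data positions {3,5,7,9,11,13,15} = 1⊕0⊕1⊕1⊕1⊕0⊕1 = 1
p2 = XOR of data positions {3,6,7,10,11,14,15} = 1⊕0⊕1⊕0⊕1⊕0⊕1 = 0
p4 = XOR of data positions {5,6,7,12,13,14,15} = 0⊕0⊕1⊕1⊕0⊕0⊕1 = 1
p8 = XOR of data positions {9,10,11,12,13,14,15} = 1⊕0⊕1⊕1⊕0⊕0⊕1 = 0
Codeword b1..b15 = 101100101011001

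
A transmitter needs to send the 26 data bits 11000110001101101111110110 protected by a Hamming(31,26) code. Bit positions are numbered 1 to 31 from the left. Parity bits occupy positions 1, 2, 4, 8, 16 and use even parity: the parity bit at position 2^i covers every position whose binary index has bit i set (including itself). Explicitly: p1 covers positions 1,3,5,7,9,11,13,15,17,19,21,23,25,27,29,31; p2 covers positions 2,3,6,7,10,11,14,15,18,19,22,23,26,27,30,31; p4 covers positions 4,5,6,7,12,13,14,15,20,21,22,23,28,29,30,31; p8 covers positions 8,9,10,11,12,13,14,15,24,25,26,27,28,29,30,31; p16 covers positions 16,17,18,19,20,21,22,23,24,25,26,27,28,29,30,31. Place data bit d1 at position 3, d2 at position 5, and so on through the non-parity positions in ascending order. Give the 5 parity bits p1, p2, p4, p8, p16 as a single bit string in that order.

00111

Place data bits at non-power-of-two positions: b3=1, b5=1, b6=0, b7=0, b9=0, b10=1, b11=1, b12=0, b13=0, b14=0, b15=1, b17=1, b18=0, b19=1, b20=1, b21=0, b22=1, b23=1, b24=1, b25=1, b26=1, b27=1, b28=0, b29=1, b30=1, b31=0.
p1 = XOR of data positions {3,5,7,9,11,13,15,17,19,21,23,25,27,29,31} = 1⊕1⊕0⊕0⊕1⊕0⊕1⊕1⊕1⊕0⊕1⊕1⊕1⊕1⊕0 = 0
p2 = XOR of data positions {3,6,7,10,11,14,15,18,19,22,23,26,27,30,31} = 1⊕0⊕0⊕1⊕1⊕0⊕1⊕0⊕1⊕1⊕1⊕1⊕1⊕1⊕0 = 0
p4 = XOR of data positions {5,6,7,12,13,14,15,20,21,22,23,28,29,30,31} = 1⊕0⊕0⊕0⊕0⊕0⊕1⊕1⊕0⊕1⊕1⊕0⊕1⊕1⊕0 = 1
p8 = XOR of data positions {9,10,11,12,13,14,15,24,25,26,27,28,29,30,31} = 0⊕1⊕1⊕0⊕0⊕0⊕1⊕1⊕1⊕1⊕1⊕0⊕1⊕1⊕0 = 1
p16 = XOR of data positions {17,18,19,20,21,22,23,24,25,26,27,28,29,30,31} = 1⊕0⊕1⊕1⊕0⊕1⊕1⊕1⊕1⊕1⊕1⊕0⊕1⊕1⊕0 = 1
Parity bits p1,p2,p4,p8,p16 = 00111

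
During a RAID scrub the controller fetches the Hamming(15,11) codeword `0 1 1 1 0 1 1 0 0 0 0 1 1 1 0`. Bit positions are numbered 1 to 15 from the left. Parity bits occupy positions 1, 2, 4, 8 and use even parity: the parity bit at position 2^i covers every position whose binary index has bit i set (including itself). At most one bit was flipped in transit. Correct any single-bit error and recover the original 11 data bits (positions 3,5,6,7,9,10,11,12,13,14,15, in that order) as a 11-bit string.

10110011110

s1: b1⊕b3⊕b5⊕b7⊕b9⊕b11⊕b13⊕b15 = 0⊕1⊕0⊕1⊕0⊕0⊕1⊕0 = 1
s2: b2⊕b3⊕b6⊕b7⊕b10⊕b11⊕b14⊕b15 = 1⊕1⊕1⊕1⊕0⊕0⊕1⊕0 = 1
s4: b4⊕b5⊕b6⊕b7⊕b12⊕b13⊕b14⊕b15 = 1⊕0⊕1⊕1⊕1⊕1⊕1⊕0 = 0
s8: b8⊕b9⊕b10⊕b11⊕b12⊕b13⊕b14⊕b15 = 0⊕0⊕0⊕0⊕1⊕1⊕1⊕0 = 1
Syndrome (s8...s1) = 1011 → position 11.
Flip bit 11: corrected codeword = 011101100011110
Data bits at positions 3,5,6,7,9,10,11,12,13,14,15: 10110011110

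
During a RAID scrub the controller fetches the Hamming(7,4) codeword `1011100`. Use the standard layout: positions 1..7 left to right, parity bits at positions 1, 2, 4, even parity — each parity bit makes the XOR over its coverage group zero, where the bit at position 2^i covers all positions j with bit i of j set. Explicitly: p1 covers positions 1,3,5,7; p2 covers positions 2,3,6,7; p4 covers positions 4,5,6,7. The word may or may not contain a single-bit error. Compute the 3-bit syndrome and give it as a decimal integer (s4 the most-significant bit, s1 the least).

3

s1: b1⊕b3⊕b5⊕b7 = 1⊕1⊕1⊕0 = 1
s2: b2⊕b3⊕b6⊕b7 = 0⊕1⊕0⊕0 = 1
s4: b4⊕b5⊕b6⊕b7 = 1⊕1⊕0⊕0 = 0
Syndrome (s4...s1) = 011 → position 3.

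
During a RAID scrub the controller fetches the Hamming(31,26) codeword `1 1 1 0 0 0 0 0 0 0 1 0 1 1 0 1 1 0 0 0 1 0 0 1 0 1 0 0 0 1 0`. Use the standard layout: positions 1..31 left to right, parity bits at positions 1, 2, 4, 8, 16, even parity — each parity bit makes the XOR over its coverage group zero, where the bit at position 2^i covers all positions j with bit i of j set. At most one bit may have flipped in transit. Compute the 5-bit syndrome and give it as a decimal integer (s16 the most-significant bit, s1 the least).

0

s1: b1⊕b3⊕b5⊕b7⊕b9⊕b11⊕b13⊕b15⊕b17⊕b19⊕b21⊕b23⊕b25⊕b27⊕b29⊕b31 = 1⊕1⊕0⊕0⊕0⊕1⊕1⊕0⊕1⊕0⊕1⊕0⊕0⊕0⊕0⊕0 = 0
s2: b2⊕b3⊕b6⊕b7⊕b10⊕b11⊕b14⊕b15⊕b18⊕b19⊕b22⊕b23⊕b26⊕b27⊕b30⊕b31 = 1⊕1⊕0⊕0⊕0⊕1⊕1⊕0⊕0⊕0⊕0⊕0⊕1⊕0⊕1⊕0 = 0
s4: b4⊕b5⊕b6⊕b7⊕b12⊕b13⊕b14⊕b15⊕b20⊕b21⊕b22⊕b23⊕b28⊕b29⊕b30⊕b31 = 0⊕0⊕0⊕0⊕0⊕1⊕1⊕0⊕0⊕1⊕0⊕0⊕0⊕0⊕1⊕0 = 0
s8: b8⊕b9⊕b10⊕b11⊕b12⊕b13⊕b14⊕b15⊕b24⊕b25⊕b26⊕b27⊕b28⊕b29⊕b30⊕b31 = 0⊕0⊕0⊕1⊕0⊕1⊕1⊕0⊕1⊕0⊕1⊕0⊕0⊕0⊕1⊕0 = 0
s16: b16⊕b17⊕b18⊕b19⊕b20⊕b21⊕b22⊕b23⊕b24⊕b25⊕b26⊕b27⊕b28⊕b29⊕b30⊕b31 = 1⊕1⊕0⊕0⊕0⊕1⊕0⊕0⊕1⊕0⊕1⊕0⊕0⊕0⊕1⊕0 = 0
Syndrome (s16...s1) = 00000 → position 0 (no error).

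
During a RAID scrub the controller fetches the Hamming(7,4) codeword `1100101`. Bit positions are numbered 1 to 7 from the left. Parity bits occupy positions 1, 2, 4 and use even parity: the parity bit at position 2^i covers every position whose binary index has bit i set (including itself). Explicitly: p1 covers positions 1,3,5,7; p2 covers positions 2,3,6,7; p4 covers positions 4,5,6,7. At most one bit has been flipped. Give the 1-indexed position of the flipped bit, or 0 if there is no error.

s1: b1⊕b3⊕b5⊕b7 = 1⊕0⊕1⊕1 = 1
s2: b2⊕b3⊕b6⊕b7 = 1⊕0⊕0⊕1 = 0
s4: b4⊕b5⊕b6⊕b7 = 0⊕1⊕0⊕1 = 0
Syndrome (s4...s1) = 001 → position 1.

1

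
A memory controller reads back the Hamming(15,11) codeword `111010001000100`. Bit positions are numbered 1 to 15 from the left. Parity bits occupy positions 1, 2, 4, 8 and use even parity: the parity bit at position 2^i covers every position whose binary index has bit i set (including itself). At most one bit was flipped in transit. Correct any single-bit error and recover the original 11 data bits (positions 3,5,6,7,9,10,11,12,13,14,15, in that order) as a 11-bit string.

11001000100

s1: b1⊕b3⊕b5⊕b7⊕b9⊕b11⊕b13⊕b15 = 1⊕1⊕1⊕0⊕1⊕0⊕1⊕0 = 1
s2: b2⊕b3⊕b6⊕b7⊕b10⊕b11⊕b14⊕b15 = 1⊕1⊕0⊕0⊕0⊕0⊕0⊕0 = 0
s4: b4⊕b5⊕b6⊕b7⊕b12⊕b13⊕b14⊕b15 = 0⊕1⊕0⊕0⊕0⊕1⊕0⊕0 = 0
s8: b8⊕b9⊕b10⊕b11⊕b12⊕b13⊕b14⊕b15 = 0⊕1⊕0⊕0⊕0⊕1⊕0⊕0 = 0
Syndrome (s8...s1) = 0001 → position 1.
Flip bit 1: corrected codeword = 011010001000100
Data bits at positions 3,5,6,7,9,10,11,12,13,14,15: 11001000100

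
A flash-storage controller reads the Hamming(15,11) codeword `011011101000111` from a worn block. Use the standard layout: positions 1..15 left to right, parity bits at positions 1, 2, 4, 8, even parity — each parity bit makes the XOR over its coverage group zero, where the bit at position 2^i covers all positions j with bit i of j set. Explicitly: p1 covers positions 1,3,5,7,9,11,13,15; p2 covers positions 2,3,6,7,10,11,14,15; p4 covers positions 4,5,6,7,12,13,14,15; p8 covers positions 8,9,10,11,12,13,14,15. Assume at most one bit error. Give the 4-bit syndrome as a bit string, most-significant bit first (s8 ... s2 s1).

s1: b1⊕b3⊕b5⊕b7⊕b9⊕b11⊕b13⊕b15 = 0⊕1⊕1⊕1⊕1⊕0⊕1⊕1 = 0
s2: b2⊕b3⊕b6⊕b7⊕b10⊕b11⊕b14⊕b15 = 1⊕1⊕1⊕1⊕0⊕0⊕1⊕1 = 0
s4: b4⊕b5⊕b6⊕b7⊕b12⊕b13⊕b14⊕b15 = 0⊕1⊕1⊕1⊕0⊕1⊕1⊕1 = 0
s8: b8⊕b9⊕b10⊕b11⊕b12⊕b13⊕b14⊕b15 = 0⊕1⊕0⊕0⊕0⊕1⊕1⊕1 = 0
Syndrome (s8...s1) = 0000 → position 0 (no error).

0000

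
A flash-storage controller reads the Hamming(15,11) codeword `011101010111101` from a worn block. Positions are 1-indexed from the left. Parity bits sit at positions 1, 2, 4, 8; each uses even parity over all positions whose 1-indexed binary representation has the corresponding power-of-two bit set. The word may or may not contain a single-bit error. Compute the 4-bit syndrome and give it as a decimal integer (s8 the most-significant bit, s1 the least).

4

s1: b1⊕b3⊕b5⊕b7⊕b9⊕b11⊕b13⊕b15 = 0⊕1⊕0⊕0⊕0⊕1⊕1⊕1 = 0
s2: b2⊕b3⊕b6⊕b7⊕b10⊕b11⊕b14⊕b15 = 1⊕1⊕1⊕0⊕1⊕1⊕0⊕1 = 0
s4: b4⊕b5⊕b6⊕b7⊕b12⊕b13⊕b14⊕b15 = 1⊕0⊕1⊕0⊕1⊕1⊕0⊕1 = 1
s8: b8⊕b9⊕b10⊕b11⊕b12⊕b13⊕b14⊕b15 = 1⊕0⊕1⊕1⊕1⊕1⊕0⊕1 = 0
Syndrome (s8...s1) = 0100 → position 4.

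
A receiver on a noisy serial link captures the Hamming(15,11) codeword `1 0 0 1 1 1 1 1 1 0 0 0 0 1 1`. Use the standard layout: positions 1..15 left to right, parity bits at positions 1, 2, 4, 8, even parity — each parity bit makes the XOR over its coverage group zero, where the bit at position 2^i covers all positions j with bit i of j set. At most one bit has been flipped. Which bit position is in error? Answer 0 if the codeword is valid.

1

s1: b1⊕b3⊕b5⊕b7⊕b9⊕b11⊕b13⊕b15 = 1⊕0⊕1⊕1⊕1⊕0⊕0⊕1 = 1
s2: b2⊕b3⊕b6⊕b7⊕b10⊕b11⊕b14⊕b15 = 0⊕0⊕1⊕1⊕0⊕0⊕1⊕1 = 0
s4: b4⊕b5⊕b6⊕b7⊕b12⊕b13⊕b14⊕b15 = 1⊕1⊕1⊕1⊕0⊕0⊕1⊕1 = 0
s8: b8⊕b9⊕b10⊕b11⊕b12⊕b13⊕b14⊕b15 = 1⊕1⊕0⊕0⊕0⊕0⊕1⊕1 = 0
Syndrome (s8...s1) = 0001 → position 1.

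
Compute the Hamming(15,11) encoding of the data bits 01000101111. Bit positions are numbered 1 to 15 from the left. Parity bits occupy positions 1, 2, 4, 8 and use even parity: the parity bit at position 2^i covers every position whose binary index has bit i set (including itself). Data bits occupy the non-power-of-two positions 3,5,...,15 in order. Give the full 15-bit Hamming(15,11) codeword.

110110010101111

Place data bits at non-power-of-two positions: b3=0, b5=1, b6=0, b7=0, b9=0, b10=1, b11=0, b12=1, b13=1, b14=1, b15=1.
p1 = XOR of data positions {3,5,7,9,11,13,15} = 0⊕1⊕0⊕0⊕0⊕1⊕1 = 1
p2 = XOR of data positions {3,6,7,10,11,14,15} = 0⊕0⊕0⊕1⊕0⊕1⊕1 = 1
p4 = XOR of data positions {5,6,7,12,13,14,15} = 1⊕0⊕0⊕1⊕1⊕1⊕1 = 1
p8 = XOR of data positions {9,10,11,12,13,14,15} = 0⊕1⊕0⊕1⊕1⊕1⊕1 = 1
Codeword b1..b15 = 110110010101111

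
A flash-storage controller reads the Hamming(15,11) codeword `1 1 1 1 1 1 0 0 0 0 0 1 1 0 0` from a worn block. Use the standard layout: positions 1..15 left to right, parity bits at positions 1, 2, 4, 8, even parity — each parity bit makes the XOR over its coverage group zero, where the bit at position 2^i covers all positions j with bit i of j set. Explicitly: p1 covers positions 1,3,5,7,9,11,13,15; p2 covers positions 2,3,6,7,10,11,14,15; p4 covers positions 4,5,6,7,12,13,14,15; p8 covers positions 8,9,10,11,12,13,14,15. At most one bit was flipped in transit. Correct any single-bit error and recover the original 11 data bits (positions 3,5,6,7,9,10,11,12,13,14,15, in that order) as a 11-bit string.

s1: b1⊕b3⊕b5⊕b7⊕b9⊕b11⊕b13⊕b15 = 1⊕1⊕1⊕0⊕0⊕0⊕1⊕0 = 0
s2: b2⊕b3⊕b6⊕b7⊕b10⊕b11⊕b14⊕b15 = 1⊕1⊕1⊕0⊕0⊕0⊕0⊕0 = 1
s4: b4⊕b5⊕b6⊕b7⊕b12⊕b13⊕b14⊕b15 = 1⊕1⊕1⊕0⊕1⊕1⊕0⊕0 = 1
s8: b8⊕b9⊕b10⊕b11⊕b12⊕b13⊕b14⊕b15 = 0⊕0⊕0⊕0⊕1⊕1⊕0⊕0 = 0
Syndrome (s8...s1) = 0110 → position 6.
Flip bit 6: corrected codeword = 111110000001100
Data bits at positions 3,5,6,7,9,10,11,12,13,14,15: 11000001100

11000001100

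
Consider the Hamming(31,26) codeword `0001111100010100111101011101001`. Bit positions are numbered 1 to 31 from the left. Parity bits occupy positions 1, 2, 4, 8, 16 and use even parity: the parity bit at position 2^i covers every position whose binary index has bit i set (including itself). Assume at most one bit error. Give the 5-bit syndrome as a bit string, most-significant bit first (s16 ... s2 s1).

00000

s1: b1⊕b3⊕b5⊕b7⊕b9⊕b11⊕b13⊕b15⊕b17⊕b19⊕b21⊕b23⊕b25⊕b27⊕b29⊕b31 = 0⊕0⊕1⊕1⊕0⊕0⊕0⊕0⊕1⊕1⊕0⊕0⊕1⊕0⊕0⊕1 = 0
s2: b2⊕b3⊕b6⊕b7⊕b10⊕b11⊕b14⊕b15⊕b18⊕b19⊕b22⊕b23⊕b26⊕b27⊕b30⊕b31 = 0⊕0⊕1⊕1⊕0⊕0⊕1⊕0⊕1⊕1⊕1⊕0⊕1⊕0⊕0⊕1 = 0
s4: b4⊕b5⊕b6⊕b7⊕b12⊕b13⊕b14⊕b15⊕b20⊕b21⊕b22⊕b23⊕b28⊕b29⊕b30⊕b31 = 1⊕1⊕1⊕1⊕1⊕0⊕1⊕0⊕1⊕0⊕1⊕0⊕1⊕0⊕0⊕1 = 0
s8: b8⊕b9⊕b10⊕b11⊕b12⊕b13⊕b14⊕b15⊕b24⊕b25⊕b26⊕b27⊕b28⊕b29⊕b30⊕b31 = 1⊕0⊕0⊕0⊕1⊕0⊕1⊕0⊕1⊕1⊕1⊕0⊕1⊕0⊕0⊕1 = 0
s16: b16⊕b17⊕b18⊕b19⊕b20⊕b21⊕b22⊕b23⊕b24⊕b25⊕b26⊕b27⊕b28⊕b29⊕b30⊕b31 = 0⊕1⊕1⊕1⊕1⊕0⊕1⊕0⊕1⊕1⊕1⊕0⊕1⊕0⊕0⊕1 = 0
Syndrome (s16...s1) = 00000 → position 0 (no error).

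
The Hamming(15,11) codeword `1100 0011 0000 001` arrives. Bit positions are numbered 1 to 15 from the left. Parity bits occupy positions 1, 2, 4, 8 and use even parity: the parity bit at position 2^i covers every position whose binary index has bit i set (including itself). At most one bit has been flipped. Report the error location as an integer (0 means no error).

s1: b1⊕b3⊕b5⊕b7⊕b9⊕b11⊕b13⊕b15 = 1⊕0⊕0⊕1⊕0⊕0⊕0⊕1 = 1
s2: b2⊕b3⊕b6⊕b7⊕b10⊕b11⊕b14⊕b15 = 1⊕0⊕0⊕1⊕0⊕0⊕0⊕1 = 1
s4: b4⊕b5⊕b6⊕b7⊕b12⊕b13⊕b14⊕b15 = 0⊕0⊕0⊕1⊕0⊕0⊕0⊕1 = 0
s8: b8⊕b9⊕b10⊕b11⊕b12⊕b13⊕b14⊕b15 = 1⊕0⊕0⊕0⊕0⊕0⊕0⊕1 = 0
Syndrome (s8...s1) = 0011 → position 3.

3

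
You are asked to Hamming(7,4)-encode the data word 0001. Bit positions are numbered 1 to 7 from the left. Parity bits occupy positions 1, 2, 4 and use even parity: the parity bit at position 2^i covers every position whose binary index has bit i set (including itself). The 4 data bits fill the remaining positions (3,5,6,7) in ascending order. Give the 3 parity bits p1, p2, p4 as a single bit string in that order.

111

Place data bits at non-power-of-two positions: b3=0, b5=0, b6=0, b7=1.
p1 = XOR of data positions {3,5,7} = 0⊕0⊕1 = 1
p2 = XOR of data positions {3,6,7} = 0⊕0⊕1 = 1
p4 = XOR of data positions {5,6,7} = 0⊕0⊕1 = 1
Parity bits p1,p2,p4 = 111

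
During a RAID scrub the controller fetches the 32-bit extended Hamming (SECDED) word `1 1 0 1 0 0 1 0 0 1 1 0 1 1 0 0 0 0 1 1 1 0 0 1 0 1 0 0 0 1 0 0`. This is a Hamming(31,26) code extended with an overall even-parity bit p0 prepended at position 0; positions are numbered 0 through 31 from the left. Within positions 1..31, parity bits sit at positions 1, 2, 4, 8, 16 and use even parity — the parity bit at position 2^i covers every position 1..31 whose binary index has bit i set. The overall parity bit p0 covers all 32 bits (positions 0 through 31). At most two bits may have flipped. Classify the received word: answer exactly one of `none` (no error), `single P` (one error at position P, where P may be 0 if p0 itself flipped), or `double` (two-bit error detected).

s1: b1⊕b3⊕b5⊕b7⊕b9⊕b11⊕b13⊕b15⊕b17⊕b19⊕b21⊕b23⊕b25⊕b27⊕b29⊕b31 = 1⊕1⊕0⊕0⊕1⊕0⊕1⊕0⊕0⊕1⊕0⊕1⊕1⊕0⊕1⊕0 = 0
s2: b2⊕b3⊕b6⊕b7⊕b10⊕b11⊕b14⊕b15⊕b18⊕b19⊕b22⊕b23⊕b26⊕b27⊕b30⊕b31 = 0⊕1⊕1⊕0⊕1⊕0⊕0⊕0⊕1⊕1⊕0⊕1⊕0⊕0⊕0⊕0 = 0
s4: b4⊕b5⊕b6⊕b7⊕b12⊕b13⊕b14⊕b15⊕b20⊕b21⊕b22⊕b23⊕b28⊕b29⊕b30⊕b31 = 0⊕0⊕1⊕0⊕1⊕1⊕0⊕0⊕1⊕0⊕0⊕1⊕0⊕1⊕0⊕0 = 0
s8: b8⊕b9⊕b10⊕b11⊕b12⊕b13⊕b14⊕b15⊕b24⊕b25⊕b26⊕b27⊕b28⊕b29⊕b30⊕b31 = 0⊕1⊕1⊕0⊕1⊕1⊕0⊕0⊕0⊕1⊕0⊕0⊕0⊕1⊕0⊕0 = 0
s16: b16⊕b17⊕b18⊕b19⊕b20⊕b21⊕b22⊕b23⊕b24⊕b25⊕b26⊕b27⊕b28⊕b29⊕b30⊕b31 = 0⊕0⊕1⊕1⊕1⊕0⊕0⊕1⊕0⊕1⊕0⊕0⊕0⊕1⊕0⊕0 = 0
Syndrome (s16...s1) = 00000 → position 0 (no error).
Overall parity (XOR of all 32 bits, including p0): 1⊕1⊕0⊕1⊕0⊕0⊕1⊕0⊕0⊕1⊕1⊕0⊕1⊕1⊕0⊕0⊕0⊕0⊕1⊕1⊕1⊕0⊕0⊕1⊕0⊕1⊕0⊕0⊕0⊕1⊕0⊕0 = 0
Overall=0, syndrome position=0 → no error.

none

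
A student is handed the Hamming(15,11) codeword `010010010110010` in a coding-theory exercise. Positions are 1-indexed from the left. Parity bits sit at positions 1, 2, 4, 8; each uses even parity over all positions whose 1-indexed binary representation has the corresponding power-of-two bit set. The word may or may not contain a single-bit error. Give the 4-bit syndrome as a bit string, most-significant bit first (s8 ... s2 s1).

0000

s1: b1⊕b3⊕b5⊕b7⊕b9⊕b11⊕b13⊕b15 = 0⊕0⊕1⊕0⊕0⊕1⊕0⊕0 = 0
s2: b2⊕b3⊕b6⊕b7⊕b10⊕b11⊕b14⊕b15 = 1⊕0⊕0⊕0⊕1⊕1⊕1⊕0 = 0
s4: b4⊕b5⊕b6⊕b7⊕b12⊕b13⊕b14⊕b15 = 0⊕1⊕0⊕0⊕0⊕0⊕1⊕0 = 0
s8: b8⊕b9⊕b10⊕b11⊕b12⊕b13⊕b14⊕b15 = 1⊕0⊕1⊕1⊕0⊕0⊕1⊕0 = 0
Syndrome (s8...s1) = 0000 → position 0 (no error).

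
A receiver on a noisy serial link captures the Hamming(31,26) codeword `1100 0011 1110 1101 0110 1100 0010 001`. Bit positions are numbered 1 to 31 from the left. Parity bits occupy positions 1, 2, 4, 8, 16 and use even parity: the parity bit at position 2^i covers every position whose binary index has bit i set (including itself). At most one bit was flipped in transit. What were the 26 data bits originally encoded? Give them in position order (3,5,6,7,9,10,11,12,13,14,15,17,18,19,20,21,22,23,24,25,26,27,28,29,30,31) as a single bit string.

00011110110111011000010001

s1: b1⊕b3⊕b5⊕b7⊕b9⊕b11⊕b13⊕b15⊕b17⊕b19⊕b21⊕b23⊕b25⊕b27⊕b29⊕b31 = 1⊕0⊕0⊕1⊕1⊕1⊕1⊕0⊕0⊕1⊕1⊕0⊕0⊕1⊕0⊕1 = 1
s2: b2⊕b3⊕b6⊕b7⊕b10⊕b11⊕b14⊕b15⊕b18⊕b19⊕b22⊕b23⊕b26⊕b27⊕b30⊕b31 = 1⊕0⊕0⊕1⊕1⊕1⊕1⊕0⊕1⊕1⊕1⊕0⊕0⊕1⊕0⊕1 = 0
s4: b4⊕b5⊕b6⊕b7⊕b12⊕b13⊕b14⊕b15⊕b20⊕b21⊕b22⊕b23⊕b28⊕b29⊕b30⊕b31 = 0⊕0⊕0⊕1⊕0⊕1⊕1⊕0⊕0⊕1⊕1⊕0⊕0⊕0⊕0⊕1 = 0
s8: b8⊕b9⊕b10⊕b11⊕b12⊕b13⊕b14⊕b15⊕b24⊕b25⊕b26⊕b27⊕b28⊕b29⊕b30⊕b31 = 1⊕1⊕1⊕1⊕0⊕1⊕1⊕0⊕0⊕0⊕0⊕1⊕0⊕0⊕0⊕1 = 0
s16: b16⊕b17⊕b18⊕b19⊕b20⊕b21⊕b22⊕b23⊕b24⊕b25⊕b26⊕b27⊕b28⊕b29⊕b30⊕b31 = 1⊕0⊕1⊕1⊕0⊕1⊕1⊕0⊕0⊕0⊕0⊕1⊕0⊕0⊕0⊕1 = 1
Syndrome (s16...s1) = 10001 → position 17.
Flip bit 17: corrected codeword = 1100001111101101111011000010001
Data bits at positions 3,5,6,7,9,10,11,12,13,14,15,17,18,19,20,21,22,23,24,25,26,27,28,29,30,31: 00011110110111011000010001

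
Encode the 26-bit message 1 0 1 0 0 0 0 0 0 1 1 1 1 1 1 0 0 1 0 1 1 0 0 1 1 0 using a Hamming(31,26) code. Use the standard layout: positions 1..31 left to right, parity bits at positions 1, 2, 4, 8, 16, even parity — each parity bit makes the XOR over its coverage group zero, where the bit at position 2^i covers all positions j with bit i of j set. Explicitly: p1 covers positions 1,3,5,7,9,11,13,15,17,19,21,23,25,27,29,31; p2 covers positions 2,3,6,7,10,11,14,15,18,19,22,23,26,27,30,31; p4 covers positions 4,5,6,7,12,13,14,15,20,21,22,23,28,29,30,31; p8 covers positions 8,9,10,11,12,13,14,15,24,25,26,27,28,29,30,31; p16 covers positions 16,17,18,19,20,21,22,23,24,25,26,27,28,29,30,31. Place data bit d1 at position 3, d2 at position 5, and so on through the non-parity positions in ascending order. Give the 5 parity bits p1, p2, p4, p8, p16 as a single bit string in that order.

11101

Place data bits at non-power-of-two positions: b3=1, b5=0, b6=1, b7=0, b9=0, b10=0, b11=0, b12=0, b13=0, b14=1, b15=1, b17=1, b18=1, b19=1, b20=1, b21=0, b22=0, b23=1, b24=0, b25=1, b26=1, b27=0, b28=0, b29=1, b30=1, b31=0.
p1 = XOR of data positions {3,5,7,9,11,13,15,17,19,21,23,25,27,29,31} = 1⊕0⊕0⊕0⊕0⊕0⊕1⊕1⊕1⊕0⊕1⊕1⊕0⊕1⊕0 = 1
p2 = XOR of data positions {3,6,7,10,11,14,15,18,19,22,23,26,27,30,31} = 1⊕1⊕0⊕0⊕0⊕1⊕1⊕1⊕1⊕0⊕1⊕1⊕0⊕1⊕0 = 1
p4 = XOR of data positions {5,6,7,12,13,14,15,20,21,22,23,28,29,30,31} = 0⊕1⊕0⊕0⊕0⊕1⊕1⊕1⊕0⊕0⊕1⊕0⊕1⊕1⊕0 = 1
p8 = XOR of data positions {9,10,11,12,13,14,15,24,25,26,27,28,29,30,31} = 0⊕0⊕0⊕0⊕0⊕1⊕1⊕0⊕1⊕1⊕0⊕0⊕1⊕1⊕0 = 0
p16 = XOR of data positions {17,18,19,20,21,22,23,24,25,26,27,28,29,30,31} = 1⊕1⊕1⊕1⊕0⊕0⊕1⊕0⊕1⊕1⊕0⊕0⊕1⊕1⊕0 = 1
Parity bits p1,p2,p4,p8,p16 = 11101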